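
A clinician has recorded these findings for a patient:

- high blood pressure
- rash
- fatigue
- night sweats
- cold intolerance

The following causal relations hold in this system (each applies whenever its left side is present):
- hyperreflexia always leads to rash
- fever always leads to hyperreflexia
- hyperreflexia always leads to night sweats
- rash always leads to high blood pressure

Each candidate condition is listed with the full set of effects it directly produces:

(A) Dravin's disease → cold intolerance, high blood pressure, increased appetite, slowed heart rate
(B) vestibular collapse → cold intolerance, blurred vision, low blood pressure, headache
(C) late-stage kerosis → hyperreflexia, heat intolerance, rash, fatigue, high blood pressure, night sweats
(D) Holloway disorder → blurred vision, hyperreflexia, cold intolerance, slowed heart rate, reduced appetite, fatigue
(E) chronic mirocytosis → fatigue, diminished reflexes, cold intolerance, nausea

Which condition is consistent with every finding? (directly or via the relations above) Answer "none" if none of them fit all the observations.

Testing each hypothesis:
(A) Dravin's disease — high blood pressure yes; rash NO; fatigue NO; night sweats NO; cold intolerance yes
(B) vestibular collapse — high blood pressure NO; rash NO; fatigue NO; night sweats NO; cold intolerance yes
(C) late-stage kerosis — fails on cold intolerance (predicts heat intolerance, not cold intolerance)
(D) Holloway disorder — high blood pressure yes (by hyperreflexia → rash → high blood pressure); rash yes (by hyperreflexia → rash); fatigue yes; night sweats yes (by hyperreflexia → night sweats); cold intolerance yes
(E) chronic mirocytosis — high blood pressure NO; rash NO; fatigue yes; night sweats NO; cold intolerance yes
(D) alone accounts for all the evidence.

D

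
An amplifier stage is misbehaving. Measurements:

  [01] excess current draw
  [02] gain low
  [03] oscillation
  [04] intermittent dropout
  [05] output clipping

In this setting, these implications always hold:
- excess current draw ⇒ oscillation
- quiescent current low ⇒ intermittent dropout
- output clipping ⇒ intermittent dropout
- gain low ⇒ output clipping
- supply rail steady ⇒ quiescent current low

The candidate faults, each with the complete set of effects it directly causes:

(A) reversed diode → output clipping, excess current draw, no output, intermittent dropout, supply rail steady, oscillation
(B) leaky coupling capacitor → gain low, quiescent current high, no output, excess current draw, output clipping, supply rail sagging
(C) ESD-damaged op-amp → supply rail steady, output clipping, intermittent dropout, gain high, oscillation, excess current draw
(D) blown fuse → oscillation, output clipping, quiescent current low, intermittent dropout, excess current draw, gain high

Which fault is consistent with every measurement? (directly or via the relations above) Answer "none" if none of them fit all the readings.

B

Per-candidate check:
(A) reversed diode — excess current draw yes; gain low NO; oscillation yes; intermittent dropout yes; output clipping yes
(B) leaky coupling capacitor — excess current draw yes; gain low yes; oscillation yes (through excess current draw → oscillation); intermittent dropout yes (through output clipping → intermittent dropout); output clipping yes
(C) ESD-damaged op-amp — fails on gain low (predicts gain high, not gain low)
(D) blown fuse — excess current draw yes; gain low NO; oscillation yes; intermittent dropout yes; output clipping yes
(B) alone accounts for all the evidence.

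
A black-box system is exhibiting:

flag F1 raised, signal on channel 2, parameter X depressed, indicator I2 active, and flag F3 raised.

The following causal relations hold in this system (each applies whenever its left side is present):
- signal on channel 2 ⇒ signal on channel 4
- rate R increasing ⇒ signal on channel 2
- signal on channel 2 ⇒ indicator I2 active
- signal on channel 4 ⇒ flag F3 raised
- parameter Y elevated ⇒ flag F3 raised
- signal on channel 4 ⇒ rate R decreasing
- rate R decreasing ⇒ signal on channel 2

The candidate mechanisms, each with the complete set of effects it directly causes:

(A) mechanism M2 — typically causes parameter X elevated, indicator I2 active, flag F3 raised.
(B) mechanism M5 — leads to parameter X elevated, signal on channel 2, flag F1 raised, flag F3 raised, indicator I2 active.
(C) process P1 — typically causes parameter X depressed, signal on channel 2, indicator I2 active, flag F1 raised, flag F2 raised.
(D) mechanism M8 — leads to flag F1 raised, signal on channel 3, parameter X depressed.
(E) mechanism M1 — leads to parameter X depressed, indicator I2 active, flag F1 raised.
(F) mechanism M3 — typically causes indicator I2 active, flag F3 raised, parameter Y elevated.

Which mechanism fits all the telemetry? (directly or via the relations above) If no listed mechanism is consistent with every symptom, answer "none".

C

Checking each candidate against the observations:
(A) mechanism M2 — fails on flag F1 raised, signal on channel 2, parameter X depressed (predicts parameter X elevated, not parameter X depressed)
(B) mechanism M5 — flag F1 raised yes; signal on channel 2 yes; parameter X depressed NO; indicator I2 active yes; flag F3 raised yes
(C) process P1 — accounts for every observation (flag F3 raised through signal on channel 2 → signal on channel 4 → flag F3 raised)
(D) mechanism M8 — flag F1 raised yes; signal on channel 2 NO; parameter X depressed yes; indicator I2 active NO; flag F3 raised NO
(E) mechanism M1 — flag F1 raised yes; signal on channel 2 NO; parameter X depressed yes; indicator I2 active yes; flag F3 raised NO
(F) mechanism M3 — does not account for flag F1 raised, signal on channel 2, parameter X depressed
Only (C) is consistent with every observation.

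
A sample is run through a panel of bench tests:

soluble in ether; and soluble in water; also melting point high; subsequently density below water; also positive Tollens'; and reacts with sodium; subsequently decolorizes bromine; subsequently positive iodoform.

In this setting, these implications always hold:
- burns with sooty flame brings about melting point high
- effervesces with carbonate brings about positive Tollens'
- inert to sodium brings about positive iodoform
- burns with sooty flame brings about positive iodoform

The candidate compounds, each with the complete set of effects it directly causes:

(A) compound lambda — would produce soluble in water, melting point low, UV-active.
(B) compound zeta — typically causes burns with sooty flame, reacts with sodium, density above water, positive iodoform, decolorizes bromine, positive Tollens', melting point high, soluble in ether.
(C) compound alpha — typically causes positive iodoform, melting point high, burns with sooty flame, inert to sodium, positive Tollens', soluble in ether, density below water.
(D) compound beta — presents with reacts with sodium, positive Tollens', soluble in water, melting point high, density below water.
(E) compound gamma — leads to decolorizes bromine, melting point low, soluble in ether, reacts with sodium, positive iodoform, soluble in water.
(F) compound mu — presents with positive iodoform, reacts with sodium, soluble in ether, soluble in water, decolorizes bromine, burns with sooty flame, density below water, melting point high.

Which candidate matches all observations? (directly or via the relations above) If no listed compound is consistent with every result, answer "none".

none

For each candidate, compare predicted effects to what was observed:
(A) compound lambda — soluble in ether NO; soluble in water yes; melting point high NO; density below water NO; positive Tollens' NO; reacts with sodium NO; decolorizes bromine NO; positive iodoform NO
(B) compound zeta — fails on soluble in water, density below water (predicts density above water, not density below water)
(C) compound alpha — soluble in ether yes; soluble in water NO; melting point high yes; density below water yes; positive Tollens' yes; reacts with sodium NO; decolorizes bromine NO; positive iodoform yes
(D) compound beta — soluble in ether NO; soluble in water yes; melting point high yes; density below water yes; positive Tollens' yes; reacts with sodium yes; decolorizes bromine NO; positive iodoform NO
(E) compound gamma — fails on melting point high, density below water, positive Tollens' (predicts melting point low, not melting point high)
(F) compound mu — does not account for positive Tollens'
Every candidate fails on at least one observation.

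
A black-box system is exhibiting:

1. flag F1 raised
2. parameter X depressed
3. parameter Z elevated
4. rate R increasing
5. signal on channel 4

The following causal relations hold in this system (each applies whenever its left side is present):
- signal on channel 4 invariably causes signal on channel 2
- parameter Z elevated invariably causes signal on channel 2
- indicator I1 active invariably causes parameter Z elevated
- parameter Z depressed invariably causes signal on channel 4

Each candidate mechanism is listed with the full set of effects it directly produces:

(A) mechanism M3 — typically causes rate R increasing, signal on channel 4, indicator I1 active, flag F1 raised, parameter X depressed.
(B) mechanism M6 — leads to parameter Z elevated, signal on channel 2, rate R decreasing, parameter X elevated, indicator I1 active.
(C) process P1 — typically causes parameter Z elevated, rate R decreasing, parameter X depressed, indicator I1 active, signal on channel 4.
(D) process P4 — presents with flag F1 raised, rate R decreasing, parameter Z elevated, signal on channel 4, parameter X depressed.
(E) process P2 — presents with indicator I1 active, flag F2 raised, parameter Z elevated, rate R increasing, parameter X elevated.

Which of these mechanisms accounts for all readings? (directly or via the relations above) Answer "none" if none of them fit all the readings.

A

Checking each candidate against the observations:
(A) mechanism M3 — accounts for every observation (parameter Z elevated by indicator I1 active → parameter Z elevated)
(B) mechanism M6 — flag F1 raised ✗; parameter X depressed ✗; parameter Z elevated ✓; rate R increasing ✗; signal on channel 4 ✗
(C) process P1 — flag F1 raised ✗; parameter X depressed ✓; parameter Z elevated ✓; rate R increasing ✗; signal on channel 4 ✓
(D) process P4 — flag F1 raised ✓; parameter X depressed ✓; parameter Z elevated ✓; rate R increasing ✗; signal on channel 4 ✓
(E) process P2 — fails on flag F1 raised, parameter X depressed, signal on channel 4 (predicts parameter X elevated, not parameter X depressed)
Only (A) is consistent with every observation.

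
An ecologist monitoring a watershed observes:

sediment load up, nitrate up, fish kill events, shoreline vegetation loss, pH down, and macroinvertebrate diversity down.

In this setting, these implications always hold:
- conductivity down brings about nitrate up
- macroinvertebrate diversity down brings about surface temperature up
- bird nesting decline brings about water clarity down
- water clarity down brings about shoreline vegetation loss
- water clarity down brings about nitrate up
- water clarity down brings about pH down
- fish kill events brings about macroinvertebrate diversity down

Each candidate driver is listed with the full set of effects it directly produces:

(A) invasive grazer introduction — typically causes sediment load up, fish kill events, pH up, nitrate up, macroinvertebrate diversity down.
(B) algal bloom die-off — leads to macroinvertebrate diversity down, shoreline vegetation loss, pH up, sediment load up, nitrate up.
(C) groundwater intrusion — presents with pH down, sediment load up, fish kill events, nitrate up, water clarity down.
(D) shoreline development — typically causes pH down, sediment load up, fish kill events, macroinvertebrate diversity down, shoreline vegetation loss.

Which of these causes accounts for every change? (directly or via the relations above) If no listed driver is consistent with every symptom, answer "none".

C

For each candidate, compare predicted effects to what was observed:
(A) invasive grazer introduction — sediment load up match; nitrate up match; fish kill events match; shoreline vegetation loss miss; pH down miss; macroinvertebrate diversity down match
(B) algal bloom die-off — sediment load up match; nitrate up match; fish kill events miss; shoreline vegetation loss match; pH down miss; macroinvertebrate diversity down match
(C) groundwater intrusion — sediment load up match; nitrate up match; fish kill events match; shoreline vegetation loss match (through water clarity down → shoreline vegetation loss); pH down match; macroinvertebrate diversity down match (through fish kill events → macroinvertebrate diversity down)
(D) shoreline development — sediment load up match; nitrate up miss; fish kill events match; shoreline vegetation loss match; pH down match; macroinvertebrate diversity down match
(C) alone accounts for all the evidence.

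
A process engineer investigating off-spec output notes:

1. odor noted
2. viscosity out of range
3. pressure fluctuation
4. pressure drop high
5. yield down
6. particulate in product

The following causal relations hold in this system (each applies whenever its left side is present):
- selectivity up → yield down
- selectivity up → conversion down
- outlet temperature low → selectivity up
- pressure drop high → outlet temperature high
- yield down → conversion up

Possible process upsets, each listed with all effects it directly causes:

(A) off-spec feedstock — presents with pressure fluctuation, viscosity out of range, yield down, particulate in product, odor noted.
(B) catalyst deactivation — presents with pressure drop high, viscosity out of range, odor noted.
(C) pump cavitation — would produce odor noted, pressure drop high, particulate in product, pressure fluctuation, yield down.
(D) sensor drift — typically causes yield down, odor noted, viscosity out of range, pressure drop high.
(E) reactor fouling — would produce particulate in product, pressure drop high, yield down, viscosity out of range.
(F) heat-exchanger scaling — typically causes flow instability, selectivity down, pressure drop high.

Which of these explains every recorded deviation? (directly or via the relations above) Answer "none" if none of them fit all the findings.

For each candidate, compare predicted effects to what was observed:
(A) off-spec feedstock — odor noted match; viscosity out of range match; pressure fluctuation match; pressure drop high miss; yield down match; particulate in product match
(B) catalyst deactivation — does not account for pressure fluctuation, yield down, particulate in product
(C) pump cavitation — does not account for viscosity out of range
(D) sensor drift — does not account for pressure fluctuation, particulate in product
(E) reactor fouling — odor noted miss; viscosity out of range match; pressure fluctuation miss; pressure drop high match; yield down match; particulate in product match
(F) heat-exchanger scaling — odor noted miss; viscosity out of range miss; pressure fluctuation miss; pressure drop high match; yield down miss; particulate in product miss
None of the listed candidates fits everything.

none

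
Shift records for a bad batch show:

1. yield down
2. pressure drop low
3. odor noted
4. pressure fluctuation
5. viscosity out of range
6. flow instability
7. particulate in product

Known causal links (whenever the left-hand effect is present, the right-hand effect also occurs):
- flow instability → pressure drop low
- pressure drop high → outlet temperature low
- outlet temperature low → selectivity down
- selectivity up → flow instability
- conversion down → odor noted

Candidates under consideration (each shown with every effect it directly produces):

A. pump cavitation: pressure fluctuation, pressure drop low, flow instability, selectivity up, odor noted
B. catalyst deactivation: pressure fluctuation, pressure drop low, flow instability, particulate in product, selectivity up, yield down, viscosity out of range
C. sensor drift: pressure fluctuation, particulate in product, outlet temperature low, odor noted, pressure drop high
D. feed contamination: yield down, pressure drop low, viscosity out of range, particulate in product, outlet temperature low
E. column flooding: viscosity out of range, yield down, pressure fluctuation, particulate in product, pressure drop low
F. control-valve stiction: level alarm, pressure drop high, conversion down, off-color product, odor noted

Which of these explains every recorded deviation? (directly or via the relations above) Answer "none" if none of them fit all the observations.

For each candidate, compare predicted effects to what was observed:
(A) pump cavitation — does not account for yield down, viscosity out of range, particulate in product
(B) catalyst deactivation — does not account for odor noted
(C) sensor drift — yield down miss; pressure drop low miss; odor noted match; pressure fluctuation match; viscosity out of range miss; flow instability miss; particulate in product match
(D) feed contamination — does not account for odor noted, pressure fluctuation, flow instability
(E) column flooding — yield down match; pressure drop low match; odor noted miss; pressure fluctuation match; viscosity out of range match; flow instability miss; particulate in product match
(F) control-valve stiction — yield down miss; pressure drop low miss; odor noted match; pressure fluctuation miss; viscosity out of range miss; flow instability miss; particulate in product miss
Every candidate fails on at least one observation.

none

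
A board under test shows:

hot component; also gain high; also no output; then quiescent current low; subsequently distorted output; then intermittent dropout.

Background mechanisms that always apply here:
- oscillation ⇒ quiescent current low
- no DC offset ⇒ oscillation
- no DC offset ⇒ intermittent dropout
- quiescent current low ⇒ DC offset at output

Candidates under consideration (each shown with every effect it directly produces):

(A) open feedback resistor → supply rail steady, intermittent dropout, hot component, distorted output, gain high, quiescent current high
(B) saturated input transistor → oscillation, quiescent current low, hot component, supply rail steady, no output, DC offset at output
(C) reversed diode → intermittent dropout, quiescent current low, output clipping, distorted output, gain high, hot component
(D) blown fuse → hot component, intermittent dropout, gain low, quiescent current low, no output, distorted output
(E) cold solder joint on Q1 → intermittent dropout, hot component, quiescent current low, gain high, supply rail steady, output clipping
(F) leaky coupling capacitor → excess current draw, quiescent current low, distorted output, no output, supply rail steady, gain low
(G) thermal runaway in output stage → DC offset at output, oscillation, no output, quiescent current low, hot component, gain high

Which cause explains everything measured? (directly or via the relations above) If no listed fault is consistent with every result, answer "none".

Checking each candidate against the observations:
(A) open feedback resistor — fails on no output, quiescent current low (predicts quiescent current high, not quiescent current low)
(B) saturated input transistor — hot component yes; gain high NO; no output yes; quiescent current low yes; distorted output NO; intermittent dropout NO
(C) reversed diode — does not account for no output
(D) blown fuse — fails on gain high (predicts gain low, not gain high)
(E) cold solder joint on Q1 — hot component yes; gain high yes; no output NO; quiescent current low yes; distorted output NO; intermittent dropout yes
(F) leaky coupling capacitor — hot component NO; gain high NO; no output yes; quiescent current low yes; distorted output yes; intermittent dropout NO
(G) thermal runaway in output stage — hot component yes; gain high yes; no output yes; quiescent current low yes; distorted output NO; intermittent dropout NO
None of the listed candidates fits everything.

none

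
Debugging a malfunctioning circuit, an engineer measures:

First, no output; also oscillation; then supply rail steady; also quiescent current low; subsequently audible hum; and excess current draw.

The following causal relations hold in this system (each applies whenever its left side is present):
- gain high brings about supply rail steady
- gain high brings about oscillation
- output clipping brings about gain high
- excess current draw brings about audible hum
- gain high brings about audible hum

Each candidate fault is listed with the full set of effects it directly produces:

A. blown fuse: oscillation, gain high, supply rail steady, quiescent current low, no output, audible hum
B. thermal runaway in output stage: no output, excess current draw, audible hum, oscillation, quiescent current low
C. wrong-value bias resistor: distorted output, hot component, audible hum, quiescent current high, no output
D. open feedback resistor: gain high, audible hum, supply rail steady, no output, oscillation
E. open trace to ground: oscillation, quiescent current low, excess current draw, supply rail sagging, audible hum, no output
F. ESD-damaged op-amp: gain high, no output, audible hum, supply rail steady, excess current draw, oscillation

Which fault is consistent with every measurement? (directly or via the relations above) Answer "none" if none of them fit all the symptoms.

none

For each candidate, compare predicted effects to what was observed:
(A) blown fuse — does not account for excess current draw
(B) thermal runaway in output stage — no output yes; oscillation yes; supply rail steady NO; quiescent current low yes; audible hum yes; excess current draw yes
(C) wrong-value bias resistor — no output yes; oscillation NO; supply rail steady NO; quiescent current low NO; audible hum yes; excess current draw NO
(D) open feedback resistor — no output yes; oscillation yes; supply rail steady yes; quiescent current low NO; audible hum yes; excess current draw NO
(E) open trace to ground — no output yes; oscillation yes; supply rail steady NO; quiescent current low yes; audible hum yes; excess current draw yes
(F) ESD-damaged op-amp — does not account for quiescent current low
No candidate is consistent with all observations.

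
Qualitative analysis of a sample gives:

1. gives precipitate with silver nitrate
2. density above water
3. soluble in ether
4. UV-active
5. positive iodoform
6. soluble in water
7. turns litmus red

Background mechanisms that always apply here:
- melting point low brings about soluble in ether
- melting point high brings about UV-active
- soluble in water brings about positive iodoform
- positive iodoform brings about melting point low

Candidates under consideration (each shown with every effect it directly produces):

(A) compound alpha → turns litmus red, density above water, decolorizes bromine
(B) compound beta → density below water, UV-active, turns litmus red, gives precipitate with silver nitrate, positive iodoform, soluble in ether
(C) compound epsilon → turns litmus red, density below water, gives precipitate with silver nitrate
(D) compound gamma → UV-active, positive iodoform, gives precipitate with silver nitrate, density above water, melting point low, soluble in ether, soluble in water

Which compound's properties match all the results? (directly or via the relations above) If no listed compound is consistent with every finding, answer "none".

none

Per-candidate check:
(A) compound alpha — gives precipitate with silver nitrate miss; density above water match; soluble in ether miss; UV-active miss; positive iodoform miss; soluble in water miss; turns litmus red match
(B) compound beta — fails on density above water, soluble in water (predicts density below water, not density above water)
(C) compound epsilon — fails on density above water, soluble in ether, UV-active, positive iodoform, soluble in water (predicts density below water, not density above water)
(D) compound gamma — gives precipitate with silver nitrate match; density above water match; soluble in ether match; UV-active match; positive iodoform match; soluble in water match; turns litmus red miss
No candidate is consistent with all observations.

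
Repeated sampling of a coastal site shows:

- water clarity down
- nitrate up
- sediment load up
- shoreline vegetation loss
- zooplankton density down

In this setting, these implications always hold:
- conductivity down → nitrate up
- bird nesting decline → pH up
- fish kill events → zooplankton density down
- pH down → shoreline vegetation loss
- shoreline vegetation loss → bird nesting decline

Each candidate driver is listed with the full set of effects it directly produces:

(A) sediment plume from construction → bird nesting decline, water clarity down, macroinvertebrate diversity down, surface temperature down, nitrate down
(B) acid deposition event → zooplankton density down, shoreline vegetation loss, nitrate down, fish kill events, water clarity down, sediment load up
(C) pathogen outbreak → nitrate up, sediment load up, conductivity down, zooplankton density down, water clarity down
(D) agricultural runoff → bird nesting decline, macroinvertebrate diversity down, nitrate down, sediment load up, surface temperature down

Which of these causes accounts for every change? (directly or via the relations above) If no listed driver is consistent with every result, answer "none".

none

Checking each candidate against the observations:
(A) sediment plume from construction — fails on nitrate up, sediment load up, shoreline vegetation loss, zooplankton density down (predicts nitrate down, not nitrate up)
(B) acid deposition event — fails on nitrate up (predicts nitrate down, not nitrate up)
(C) pathogen outbreak — does not account for shoreline vegetation loss
(D) agricultural runoff — fails on water clarity down, nitrate up, shoreline vegetation loss, zooplankton density down (predicts nitrate down, not nitrate up)
None of the listed candidates fits everything.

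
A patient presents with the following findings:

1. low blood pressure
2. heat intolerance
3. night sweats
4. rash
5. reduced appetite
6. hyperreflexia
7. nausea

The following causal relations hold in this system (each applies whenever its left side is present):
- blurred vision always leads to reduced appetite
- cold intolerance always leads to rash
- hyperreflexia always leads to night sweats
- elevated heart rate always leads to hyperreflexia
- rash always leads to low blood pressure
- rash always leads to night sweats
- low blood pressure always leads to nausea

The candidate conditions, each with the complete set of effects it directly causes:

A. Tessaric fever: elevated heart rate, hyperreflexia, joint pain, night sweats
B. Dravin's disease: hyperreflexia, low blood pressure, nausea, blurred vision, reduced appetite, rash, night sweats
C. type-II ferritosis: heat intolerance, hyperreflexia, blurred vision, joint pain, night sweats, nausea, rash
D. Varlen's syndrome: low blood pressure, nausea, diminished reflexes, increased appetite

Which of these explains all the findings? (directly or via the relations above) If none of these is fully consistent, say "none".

Checking each candidate against the observations:
(A) Tessaric fever — does not account for low blood pressure, heat intolerance, rash, reduced appetite, nausea
(B) Dravin's disease — does not account for heat intolerance
(C) type-II ferritosis — accounts for every observation (low blood pressure through rash → low blood pressure)
(D) Varlen's syndrome — fails on heat intolerance, night sweats, rash, reduced appetite, hyperreflexia (predicts increased appetite, not reduced appetite; predicts diminished reflexes, not hyperreflexia)
Only (C) is consistent with every observation.

C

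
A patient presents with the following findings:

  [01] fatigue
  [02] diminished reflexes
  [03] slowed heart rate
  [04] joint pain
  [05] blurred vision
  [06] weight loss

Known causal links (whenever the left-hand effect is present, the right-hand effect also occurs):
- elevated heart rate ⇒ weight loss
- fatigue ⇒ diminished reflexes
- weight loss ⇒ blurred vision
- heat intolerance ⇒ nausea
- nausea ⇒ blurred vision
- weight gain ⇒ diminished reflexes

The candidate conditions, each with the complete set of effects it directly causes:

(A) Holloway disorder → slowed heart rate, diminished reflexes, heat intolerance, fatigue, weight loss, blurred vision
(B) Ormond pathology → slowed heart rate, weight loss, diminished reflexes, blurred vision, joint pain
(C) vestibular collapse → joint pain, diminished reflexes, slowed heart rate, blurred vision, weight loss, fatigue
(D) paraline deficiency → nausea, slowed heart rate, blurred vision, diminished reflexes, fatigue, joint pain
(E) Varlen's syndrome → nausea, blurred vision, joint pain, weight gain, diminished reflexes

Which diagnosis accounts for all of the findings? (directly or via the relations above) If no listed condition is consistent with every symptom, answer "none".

C

Testing each hypothesis:
(A) Holloway disorder — fatigue +; diminished reflexes +; slowed heart rate +; joint pain -; blurred vision +; weight loss +
(B) Ormond pathology — fatigue -; diminished reflexes +; slowed heart rate +; joint pain +; blurred vision +; weight loss +
(C) vestibular collapse — accounts for every observation
(D) paraline deficiency — does not account for weight loss
(E) Varlen's syndrome — fatigue -; diminished reflexes +; slowed heart rate -; joint pain +; blurred vision +; weight loss -
(C) is the only candidate with no mismatches.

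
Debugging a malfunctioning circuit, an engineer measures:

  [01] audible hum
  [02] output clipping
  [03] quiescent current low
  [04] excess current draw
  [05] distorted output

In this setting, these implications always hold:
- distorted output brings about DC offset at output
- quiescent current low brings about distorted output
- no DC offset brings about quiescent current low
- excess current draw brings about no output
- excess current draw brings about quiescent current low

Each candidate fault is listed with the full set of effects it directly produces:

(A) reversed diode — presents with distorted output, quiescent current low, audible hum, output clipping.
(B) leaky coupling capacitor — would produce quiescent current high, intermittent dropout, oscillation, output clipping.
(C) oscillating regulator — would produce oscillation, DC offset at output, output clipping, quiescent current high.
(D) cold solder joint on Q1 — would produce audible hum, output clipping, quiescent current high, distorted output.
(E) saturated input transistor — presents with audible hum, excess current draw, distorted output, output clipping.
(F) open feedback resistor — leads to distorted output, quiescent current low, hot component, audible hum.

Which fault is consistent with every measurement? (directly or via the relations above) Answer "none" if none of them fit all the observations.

Checking each candidate against the observations:
(A) reversed diode — audible hum yes; output clipping yes; quiescent current low yes; excess current draw NO; distorted output yes
(B) leaky coupling capacitor — audible hum NO; output clipping yes; quiescent current low NO; excess current draw NO; distorted output NO
(C) oscillating regulator — fails on audible hum, quiescent current low, excess current draw, distorted output (predicts quiescent current high, not quiescent current low)
(D) cold solder joint on Q1 — fails on quiescent current low, excess current draw (predicts quiescent current high, not quiescent current low)
(E) saturated input transistor — audible hum yes; output clipping yes; quiescent current low yes (via excess current draw → quiescent current low); excess current draw yes; distorted output yes
(F) open feedback resistor — audible hum yes; output clipping NO; quiescent current low yes; excess current draw NO; distorted output yes
(E) alone accounts for all the evidence.

E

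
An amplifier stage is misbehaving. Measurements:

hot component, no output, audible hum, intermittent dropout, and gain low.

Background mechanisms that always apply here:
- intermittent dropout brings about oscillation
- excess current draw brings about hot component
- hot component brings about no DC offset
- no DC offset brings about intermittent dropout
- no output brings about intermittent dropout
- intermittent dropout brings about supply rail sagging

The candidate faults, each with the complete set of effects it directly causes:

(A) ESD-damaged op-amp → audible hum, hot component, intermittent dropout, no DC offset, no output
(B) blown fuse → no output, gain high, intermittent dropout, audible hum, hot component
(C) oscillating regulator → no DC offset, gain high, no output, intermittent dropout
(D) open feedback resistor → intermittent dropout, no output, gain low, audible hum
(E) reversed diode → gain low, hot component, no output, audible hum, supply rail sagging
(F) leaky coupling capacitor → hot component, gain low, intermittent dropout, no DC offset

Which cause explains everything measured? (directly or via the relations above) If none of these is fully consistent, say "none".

Per-candidate check:
(A) ESD-damaged op-amp — hot component ✓; no output ✓; audible hum ✓; intermittent dropout ✓; gain low ✗
(B) blown fuse — fails on gain low (predicts gain high, not gain low)
(C) oscillating regulator — fails on hot component, audible hum, gain low (predicts gain high, not gain low)
(D) open feedback resistor — hot component ✗; no output ✓; audible hum ✓; intermittent dropout ✓; gain low ✓
(E) reversed diode — accounts for every observation (intermittent dropout through no output → intermittent dropout)
(F) leaky coupling capacitor — does not account for no output, audible hum
(E) alone accounts for all the evidence.

E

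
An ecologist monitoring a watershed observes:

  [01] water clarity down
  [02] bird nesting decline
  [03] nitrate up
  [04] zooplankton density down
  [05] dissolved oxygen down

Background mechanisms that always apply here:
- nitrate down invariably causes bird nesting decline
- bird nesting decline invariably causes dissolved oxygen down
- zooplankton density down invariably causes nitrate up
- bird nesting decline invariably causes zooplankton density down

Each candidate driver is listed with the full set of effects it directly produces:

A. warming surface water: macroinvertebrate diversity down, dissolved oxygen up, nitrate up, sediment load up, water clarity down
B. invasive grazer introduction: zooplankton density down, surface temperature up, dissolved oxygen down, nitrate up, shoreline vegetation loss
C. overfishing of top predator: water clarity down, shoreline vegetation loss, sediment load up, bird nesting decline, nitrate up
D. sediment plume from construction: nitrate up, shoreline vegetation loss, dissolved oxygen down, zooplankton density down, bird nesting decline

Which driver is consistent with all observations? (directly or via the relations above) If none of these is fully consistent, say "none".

Per-candidate check:
(A) warming surface water — fails on bird nesting decline, zooplankton density down, dissolved oxygen down (predicts dissolved oxygen up, not dissolved oxygen down)
(B) invasive grazer introduction — does not account for water clarity down, bird nesting decline
(C) overfishing of top predator — water clarity down yes; bird nesting decline yes; nitrate up yes; zooplankton density down yes (by bird nesting decline → zooplankton density down); dissolved oxygen down yes (by bird nesting decline → dissolved oxygen down)
(D) sediment plume from construction — does not account for water clarity down
(C) alone accounts for all the evidence.

C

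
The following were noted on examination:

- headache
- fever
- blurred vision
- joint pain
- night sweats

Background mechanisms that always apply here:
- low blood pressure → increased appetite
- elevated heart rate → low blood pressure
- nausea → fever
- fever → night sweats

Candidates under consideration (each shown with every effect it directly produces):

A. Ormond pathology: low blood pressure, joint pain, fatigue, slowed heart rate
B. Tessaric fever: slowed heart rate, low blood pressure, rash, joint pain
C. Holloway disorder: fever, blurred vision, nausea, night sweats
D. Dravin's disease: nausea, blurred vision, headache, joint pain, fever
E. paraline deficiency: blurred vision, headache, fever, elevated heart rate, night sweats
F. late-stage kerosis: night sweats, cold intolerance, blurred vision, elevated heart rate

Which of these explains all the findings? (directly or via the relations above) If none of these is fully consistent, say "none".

For each candidate, compare predicted effects to what was observed:
(A) Ormond pathology — does not account for headache, fever, blurred vision, night sweats
(B) Tessaric fever — does not account for headache, fever, blurred vision, night sweats
(C) Holloway disorder — does not account for headache, joint pain
(D) Dravin's disease — headache yes; fever yes; blurred vision yes; joint pain yes; night sweats yes (via fever → night sweats)
(E) paraline deficiency — headache yes; fever yes; blurred vision yes; joint pain NO; night sweats yes
(F) late-stage kerosis — headache NO; fever NO; blurred vision yes; joint pain NO; night sweats yes
(D) alone accounts for all the evidence.

D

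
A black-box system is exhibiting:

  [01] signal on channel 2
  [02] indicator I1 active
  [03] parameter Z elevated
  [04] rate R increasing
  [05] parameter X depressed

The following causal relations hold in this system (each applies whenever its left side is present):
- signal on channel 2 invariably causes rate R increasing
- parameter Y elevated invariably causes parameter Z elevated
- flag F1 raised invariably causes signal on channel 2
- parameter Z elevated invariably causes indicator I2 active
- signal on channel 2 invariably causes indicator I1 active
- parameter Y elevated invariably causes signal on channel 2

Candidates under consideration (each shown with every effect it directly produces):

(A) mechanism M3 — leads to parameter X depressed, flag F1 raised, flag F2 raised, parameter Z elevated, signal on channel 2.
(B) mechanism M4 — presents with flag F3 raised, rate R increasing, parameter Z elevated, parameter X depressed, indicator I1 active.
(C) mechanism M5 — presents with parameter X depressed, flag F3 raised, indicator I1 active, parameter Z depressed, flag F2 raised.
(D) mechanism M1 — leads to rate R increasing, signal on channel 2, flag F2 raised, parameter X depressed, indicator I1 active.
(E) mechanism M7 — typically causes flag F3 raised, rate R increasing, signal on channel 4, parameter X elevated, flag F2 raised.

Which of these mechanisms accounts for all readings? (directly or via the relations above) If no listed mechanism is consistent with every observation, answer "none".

Per-candidate check:
(A) mechanism M3 — signal on channel 2 +; indicator I1 active + (through signal on channel 2 → indicator I1 active); parameter Z elevated +; rate R increasing + (through signal on channel 2 → rate R increasing); parameter X depressed +
(B) mechanism M4 — signal on channel 2 -; indicator I1 active +; parameter Z elevated +; rate R increasing +; parameter X depressed +
(C) mechanism M5 — signal on channel 2 -; indicator I1 active +; parameter Z elevated -; rate R increasing -; parameter X depressed +
(D) mechanism M1 — does not account for parameter Z elevated
(E) mechanism M7 — signal on channel 2 -; indicator I1 active -; parameter Z elevated -; rate R increasing +; parameter X depressed -
(A) alone accounts for all the evidence.

A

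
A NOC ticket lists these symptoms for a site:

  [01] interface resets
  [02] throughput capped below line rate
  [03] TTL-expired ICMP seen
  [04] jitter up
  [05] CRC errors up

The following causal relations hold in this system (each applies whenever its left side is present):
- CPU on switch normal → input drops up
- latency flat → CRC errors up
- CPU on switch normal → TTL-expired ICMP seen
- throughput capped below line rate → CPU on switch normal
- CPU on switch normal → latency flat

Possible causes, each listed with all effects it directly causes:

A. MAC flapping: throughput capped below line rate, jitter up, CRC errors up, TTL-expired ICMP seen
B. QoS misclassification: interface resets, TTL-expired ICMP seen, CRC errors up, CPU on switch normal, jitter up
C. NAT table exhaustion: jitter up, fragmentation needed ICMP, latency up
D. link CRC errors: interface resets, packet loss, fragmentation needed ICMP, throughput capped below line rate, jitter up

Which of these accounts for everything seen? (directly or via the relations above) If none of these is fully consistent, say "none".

D

Per-candidate check:
(A) MAC flapping — does not account for interface resets
(B) QoS misclassification — interface resets +; throughput capped below line rate -; TTL-expired ICMP seen +; jitter up +; CRC errors up +
(C) NAT table exhaustion — interface resets -; throughput capped below line rate -; TTL-expired ICMP seen -; jitter up +; CRC errors up -
(D) link CRC errors — accounts for every observation (TTL-expired ICMP seen through throughput capped below line rate → CPU on switch normal → TTL-expired ICMP seen)
(D) is the only candidate with no mismatches.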